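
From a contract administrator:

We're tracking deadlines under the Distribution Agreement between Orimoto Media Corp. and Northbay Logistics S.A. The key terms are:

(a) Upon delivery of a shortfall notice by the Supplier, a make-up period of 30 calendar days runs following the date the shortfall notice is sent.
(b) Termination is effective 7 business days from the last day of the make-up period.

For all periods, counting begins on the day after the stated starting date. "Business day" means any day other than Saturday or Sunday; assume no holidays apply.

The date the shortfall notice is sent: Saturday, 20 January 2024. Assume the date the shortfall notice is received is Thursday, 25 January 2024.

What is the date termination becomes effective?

The last day of the make-up period: 20 January 2024 + 30 days = 19 February 2024.
From Monday, 19 February 2024, 7 business days (Feb 20, Feb 21, Feb 22, Feb 23, Feb 26, Feb 27, Feb 28, skipping weekends) brings us to Wednesday, 28 February 2024, which is the date termination becomes effective.

28 February 2024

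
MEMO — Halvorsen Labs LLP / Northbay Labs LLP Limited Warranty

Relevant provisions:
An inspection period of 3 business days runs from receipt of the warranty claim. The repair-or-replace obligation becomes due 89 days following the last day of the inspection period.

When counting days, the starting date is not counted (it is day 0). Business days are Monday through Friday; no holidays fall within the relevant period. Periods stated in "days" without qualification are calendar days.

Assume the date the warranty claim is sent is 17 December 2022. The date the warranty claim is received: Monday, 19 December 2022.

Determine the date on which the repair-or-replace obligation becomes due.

From Monday, 19 December 2022, 3 business days (Dec 20, Dec 21, Dec 22, skipping weekends) brings us to Thursday, 22 December 2022, which is the last day of the inspection period.
The date on which the repair-or-replace obligation becomes due: 89 calendar days after 22 December 2022 is 21 March 2023.

21 March 2023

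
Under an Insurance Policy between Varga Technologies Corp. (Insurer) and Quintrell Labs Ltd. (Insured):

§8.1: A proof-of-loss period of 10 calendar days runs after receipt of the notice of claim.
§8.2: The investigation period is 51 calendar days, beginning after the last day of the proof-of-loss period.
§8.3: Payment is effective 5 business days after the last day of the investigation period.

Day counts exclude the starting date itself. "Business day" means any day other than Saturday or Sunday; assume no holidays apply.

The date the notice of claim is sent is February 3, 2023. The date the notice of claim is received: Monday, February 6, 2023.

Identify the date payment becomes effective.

Adding 10 calendar days to February 6, 2023 gives February 16, 2023, which is the last day of the proof-of-loss period.
The last day of the investigation period: February 16, 2023 + 51 days = April 8, 2023.
From Saturday, April 8, 2023, 5 business days (Apr 10, Apr 11, Apr 12, Apr 13, Apr 14, skipping weekends) brings us to Friday, April 14, 2023, which is the date payment becomes effective.

April 14, 2023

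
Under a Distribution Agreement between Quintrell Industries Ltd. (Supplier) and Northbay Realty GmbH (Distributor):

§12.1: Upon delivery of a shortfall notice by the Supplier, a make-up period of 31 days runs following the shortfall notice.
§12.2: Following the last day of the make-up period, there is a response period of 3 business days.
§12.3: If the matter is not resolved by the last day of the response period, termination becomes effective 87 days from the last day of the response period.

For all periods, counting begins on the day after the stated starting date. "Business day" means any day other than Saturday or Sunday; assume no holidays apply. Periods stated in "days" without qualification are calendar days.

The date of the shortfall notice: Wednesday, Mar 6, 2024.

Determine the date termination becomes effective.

Jul 6, 2024

Adding 31 calendar days to Mar 6, 2024 gives Apr 6, 2024, which is the last day of the make-up period.
The last day of the response period: counting 3 business days from Saturday, Apr 6, 2024 (Apr 8, Apr 9, Apr 10, skipping weekends) reaches Wednesday, Apr 10, 2024.
The date termination becomes effective: Apr 10, 2024 + 87 days = Jul 6, 2024.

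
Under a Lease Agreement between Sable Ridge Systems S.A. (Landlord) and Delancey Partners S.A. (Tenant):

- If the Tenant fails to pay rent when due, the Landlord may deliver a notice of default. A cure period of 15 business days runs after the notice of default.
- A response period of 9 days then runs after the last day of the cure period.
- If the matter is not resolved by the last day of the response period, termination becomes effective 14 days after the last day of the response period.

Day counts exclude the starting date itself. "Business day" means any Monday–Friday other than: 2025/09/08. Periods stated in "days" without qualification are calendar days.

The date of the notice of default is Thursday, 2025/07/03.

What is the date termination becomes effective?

2025/08/16

The last day of the cure period: 15 business days after Thursday, 2025/07/03, skipping weekends — Jul 4, Jul 7, Jul 8, Jul 9, …, Jul 22, Jul 23, Jul 24 — lands on Thursday, 2025/07/24.
The last day of the response period: 2025/07/24 + 9 days = 2025/08/02.
The date termination becomes effective: 2025/08/02 + 14 days = 2025/08/16.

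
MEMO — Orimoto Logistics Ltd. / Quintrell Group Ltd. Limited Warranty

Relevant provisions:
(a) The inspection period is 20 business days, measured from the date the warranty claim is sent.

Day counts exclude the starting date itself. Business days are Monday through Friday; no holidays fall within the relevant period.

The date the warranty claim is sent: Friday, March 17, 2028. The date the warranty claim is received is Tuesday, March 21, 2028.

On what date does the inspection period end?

The last day of the inspection period: counting 20 business days from Friday, March 17, 2028 (Mar 20, Mar 21, Mar 22, Mar 23, …, Apr 12, Apr 13, Apr 14, skipping weekends) reaches Friday, April 14, 2028.

April 14, 2028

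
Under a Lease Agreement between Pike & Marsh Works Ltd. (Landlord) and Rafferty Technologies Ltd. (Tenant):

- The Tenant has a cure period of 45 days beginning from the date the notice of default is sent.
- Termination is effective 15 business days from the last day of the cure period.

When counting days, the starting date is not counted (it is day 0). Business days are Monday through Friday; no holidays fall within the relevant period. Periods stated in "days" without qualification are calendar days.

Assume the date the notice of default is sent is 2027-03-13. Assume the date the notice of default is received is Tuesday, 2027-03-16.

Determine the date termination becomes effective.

2027-05-18

Adding 45 calendar days to 2027-03-13 gives 2027-04-27, which is the last day of the cure period.
The date termination becomes effective: 15 business days after Tuesday, 2027-04-27, skipping weekends — Apr 28, Apr 29, Apr 30, May 3, …, May 14, May 17, May 18 — lands on Tuesday, 2027-05-18.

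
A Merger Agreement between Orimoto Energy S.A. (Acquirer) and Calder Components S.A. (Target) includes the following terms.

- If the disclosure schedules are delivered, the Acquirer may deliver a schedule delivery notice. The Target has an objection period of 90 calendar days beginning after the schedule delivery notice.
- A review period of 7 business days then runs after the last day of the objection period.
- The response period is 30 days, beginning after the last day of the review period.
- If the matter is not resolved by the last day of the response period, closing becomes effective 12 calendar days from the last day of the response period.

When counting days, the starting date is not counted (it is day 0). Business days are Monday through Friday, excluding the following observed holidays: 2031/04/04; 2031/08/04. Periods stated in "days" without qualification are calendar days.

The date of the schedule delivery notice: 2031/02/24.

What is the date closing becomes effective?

2031/07/15

Adding 90 calendar days to 2031/02/24 gives 2031/05/25, which is the last day of the objection period.
The last day of the review period: counting 7 business days from Sunday, 2031/05/25 (May 26, May 27, May 28, May 29, May 30, Jun 2, Jun 3, skipping weekends) reaches Tuesday, 2031/06/03.
Adding 30 calendar days to 2031/06/03 gives 2031/07/03, which is the last day of the response period.
The date closing becomes effective: 2031/07/03 + 12 days = 2031/07/15.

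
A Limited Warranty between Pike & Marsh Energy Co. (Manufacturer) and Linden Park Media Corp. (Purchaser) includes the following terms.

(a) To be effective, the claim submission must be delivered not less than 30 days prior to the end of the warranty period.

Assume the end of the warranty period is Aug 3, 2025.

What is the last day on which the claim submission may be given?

Jul 4, 2025

Aug 3, 2025 minus 30 days is Jul 4, 2025.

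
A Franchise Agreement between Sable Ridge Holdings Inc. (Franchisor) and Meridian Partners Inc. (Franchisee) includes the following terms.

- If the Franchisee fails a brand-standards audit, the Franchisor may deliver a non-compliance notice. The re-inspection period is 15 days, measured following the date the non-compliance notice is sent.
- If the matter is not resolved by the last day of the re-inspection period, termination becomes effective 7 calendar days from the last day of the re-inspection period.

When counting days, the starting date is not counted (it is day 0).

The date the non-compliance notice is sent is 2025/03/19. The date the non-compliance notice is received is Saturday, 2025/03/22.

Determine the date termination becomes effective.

The last day of the re-inspection period: 15 calendar days after 2025/03/19 is 2025/04/03.
Adding 7 calendar days to 2025/04/03 gives 2025/04/10, which is the date termination becomes effective.

2025/04/10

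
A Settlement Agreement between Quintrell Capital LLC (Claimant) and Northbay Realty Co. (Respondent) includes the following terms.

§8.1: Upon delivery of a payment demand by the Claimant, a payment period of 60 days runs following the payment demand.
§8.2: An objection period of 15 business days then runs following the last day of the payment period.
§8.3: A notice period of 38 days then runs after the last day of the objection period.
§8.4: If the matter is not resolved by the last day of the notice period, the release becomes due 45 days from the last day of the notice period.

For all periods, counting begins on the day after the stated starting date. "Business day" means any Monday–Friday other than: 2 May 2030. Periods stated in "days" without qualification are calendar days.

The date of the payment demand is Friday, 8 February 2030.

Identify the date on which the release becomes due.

22 July 2030

The last day of the payment period: 60 calendar days after 8 February 2030 is 9 April 2030.
From Tuesday, 9 April 2030, 15 business days (Apr 10, Apr 11, Apr 12, Apr 15, …, Apr 26, Apr 29, Apr 30, skipping weekends) brings us to Tuesday, 30 April 2030, which is the last day of the objection period.
Adding 38 calendar days to 30 April 2030 gives 7 June 2030, which is the last day of the notice period.
The date on which the release becomes due: 45 calendar days after 7 June 2030 is 22 July 2030.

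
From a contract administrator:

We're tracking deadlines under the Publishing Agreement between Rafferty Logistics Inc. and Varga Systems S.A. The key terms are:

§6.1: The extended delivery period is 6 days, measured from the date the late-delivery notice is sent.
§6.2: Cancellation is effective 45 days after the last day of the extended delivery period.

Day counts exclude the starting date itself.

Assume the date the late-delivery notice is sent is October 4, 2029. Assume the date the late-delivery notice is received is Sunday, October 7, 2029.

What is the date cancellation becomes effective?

November 24, 2029

The last day of the extended delivery period: October 4, 2029 + 6 days = October 10, 2029.
The date cancellation becomes effective: 45 calendar days after October 10, 2029 is November 24, 2029.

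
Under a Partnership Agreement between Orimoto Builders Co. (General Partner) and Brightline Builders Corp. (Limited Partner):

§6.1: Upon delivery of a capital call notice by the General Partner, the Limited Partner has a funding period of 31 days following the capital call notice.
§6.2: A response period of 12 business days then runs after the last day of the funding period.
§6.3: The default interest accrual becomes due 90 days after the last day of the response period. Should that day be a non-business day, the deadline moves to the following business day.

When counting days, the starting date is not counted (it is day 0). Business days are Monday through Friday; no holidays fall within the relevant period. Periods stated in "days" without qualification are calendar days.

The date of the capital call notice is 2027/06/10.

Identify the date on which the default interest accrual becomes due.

2027/10/25

Adding 31 calendar days to 2027/06/10 gives 2027/07/11, which is the last day of the funding period.
The last day of the response period: counting 12 business days from Sunday, 2027/07/11 (Jul 12, Jul 13, Jul 14, Jul 15, …, Jul 23, Jul 26, Jul 27, skipping weekends) reaches Tuesday, 2027/07/27.
Adding 90 calendar days to 2027/07/27 gives 2027/10/25, which is the date on which the default interest accrual becomes due. 2027/10/25 is a Monday, so no roll-forward applies.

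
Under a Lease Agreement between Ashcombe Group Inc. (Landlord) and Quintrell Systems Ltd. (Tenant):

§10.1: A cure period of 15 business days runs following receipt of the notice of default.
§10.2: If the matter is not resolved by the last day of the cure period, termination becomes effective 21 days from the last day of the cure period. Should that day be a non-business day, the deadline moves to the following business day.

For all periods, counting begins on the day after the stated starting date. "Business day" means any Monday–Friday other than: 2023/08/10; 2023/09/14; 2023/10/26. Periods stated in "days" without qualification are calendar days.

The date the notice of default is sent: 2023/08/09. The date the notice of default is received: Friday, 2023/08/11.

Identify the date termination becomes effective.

2023/09/22

The last day of the cure period: 15 business days after Friday, 2023/08/11, skipping weekends — Aug 14, Aug 15, Aug 16, Aug 17, …, Aug 30, Aug 31, Sep 1 — lands on Friday, 2023/09/01.
The date termination becomes effective: 21 calendar days after 2023/09/01 is 2023/09/22. 2023/09/22 is a Friday and is not a listed holiday, so no roll-forward applies.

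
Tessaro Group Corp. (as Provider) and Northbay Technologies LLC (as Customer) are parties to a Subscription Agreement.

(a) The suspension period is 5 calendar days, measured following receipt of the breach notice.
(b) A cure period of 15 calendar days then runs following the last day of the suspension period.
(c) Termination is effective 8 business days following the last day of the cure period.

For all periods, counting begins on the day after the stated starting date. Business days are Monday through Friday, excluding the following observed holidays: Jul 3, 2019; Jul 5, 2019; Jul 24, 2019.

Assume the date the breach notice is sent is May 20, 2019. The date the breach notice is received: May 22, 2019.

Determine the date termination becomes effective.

The last day of the suspension period: May 22, 2019 + 5 days = May 27, 2019.
The last day of the cure period: May 27, 2019 + 15 days = Jun 11, 2019.
The date termination becomes effective: counting 8 business days from Tuesday, Jun 11, 2019 (Jun 12, Jun 13, Jun 14, Jun 17, Jun 18, Jun 19, Jun 20, Jun 21, skipping weekends) reaches Friday, Jun 21, 2019.

Jun 21, 2019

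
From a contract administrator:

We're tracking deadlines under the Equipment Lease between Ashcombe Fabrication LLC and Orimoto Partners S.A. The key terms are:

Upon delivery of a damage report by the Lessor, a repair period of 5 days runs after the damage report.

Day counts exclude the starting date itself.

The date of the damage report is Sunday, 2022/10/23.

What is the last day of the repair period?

The last day of the repair period: 2022/10/23 + 5 days = 2022/10/28.

2022/10/28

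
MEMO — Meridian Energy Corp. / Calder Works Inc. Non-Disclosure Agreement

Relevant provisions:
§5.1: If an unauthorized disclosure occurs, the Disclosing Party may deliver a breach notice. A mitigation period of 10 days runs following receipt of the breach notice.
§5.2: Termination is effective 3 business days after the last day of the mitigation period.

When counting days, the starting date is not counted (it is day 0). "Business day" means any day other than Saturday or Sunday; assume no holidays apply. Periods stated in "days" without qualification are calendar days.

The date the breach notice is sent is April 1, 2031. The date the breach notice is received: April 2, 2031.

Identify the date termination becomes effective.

April 16, 2031

The last day of the mitigation period: April 2, 2031 + 10 days = April 12, 2031.
From Saturday, April 12, 2031, 3 business days (Apr 14, Apr 15, Apr 16, skipping weekends) brings us to Wednesday, April 16, 2031, which is the date termination becomes effective.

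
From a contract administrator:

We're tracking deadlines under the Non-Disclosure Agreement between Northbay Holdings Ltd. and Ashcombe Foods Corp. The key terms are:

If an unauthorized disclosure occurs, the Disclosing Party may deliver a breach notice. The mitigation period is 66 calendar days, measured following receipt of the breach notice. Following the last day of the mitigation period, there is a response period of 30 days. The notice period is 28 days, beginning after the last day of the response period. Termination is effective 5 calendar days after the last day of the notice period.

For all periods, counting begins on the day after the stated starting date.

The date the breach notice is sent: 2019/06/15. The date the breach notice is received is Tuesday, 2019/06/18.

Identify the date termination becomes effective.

2019/10/25

The last day of the mitigation period: 66 calendar days after 2019/06/18 is 2019/08/23.
Adding 30 calendar days to 2019/08/23 gives 2019/09/22, which is the last day of the response period.
The last day of the notice period: 28 calendar days after 2019/09/22 is 2019/10/20.
Adding 5 calendar days to 2019/10/20 gives 2019/10/25, which is the date termination becomes effective.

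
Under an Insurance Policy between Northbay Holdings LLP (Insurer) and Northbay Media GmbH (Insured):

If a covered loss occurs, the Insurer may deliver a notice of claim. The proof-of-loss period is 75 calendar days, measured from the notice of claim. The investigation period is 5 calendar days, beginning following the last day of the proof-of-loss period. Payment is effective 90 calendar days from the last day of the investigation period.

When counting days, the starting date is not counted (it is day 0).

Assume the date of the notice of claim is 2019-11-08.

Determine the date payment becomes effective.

Adding 75 calendar days to 2019-11-08 gives 2020-01-22, which is the last day of the proof-of-loss period.
The last day of the investigation period: 2020-01-22 + 5 days = 2020-01-27.
The date payment becomes effective: 2020-01-27 + 90 days = 2020-04-26.

2020-04-26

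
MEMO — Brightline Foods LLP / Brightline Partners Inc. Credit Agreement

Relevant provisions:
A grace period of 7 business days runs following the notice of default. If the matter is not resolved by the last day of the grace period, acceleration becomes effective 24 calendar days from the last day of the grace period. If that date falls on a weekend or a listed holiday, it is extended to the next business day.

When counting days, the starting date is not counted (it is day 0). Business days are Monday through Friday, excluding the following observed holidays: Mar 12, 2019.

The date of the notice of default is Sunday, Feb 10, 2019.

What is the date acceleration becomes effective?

The last day of the grace period: counting 7 business days from Sunday, Feb 10, 2019 (Feb 11, Feb 12, Feb 13, Feb 14, Feb 15, Feb 18, Feb 19, skipping weekends) reaches Tuesday, Feb 19, 2019.
The date acceleration becomes effective: 24 calendar days after Feb 19, 2019 is Mar 15, 2019. Mar 15, 2019 is a Friday and is not a listed holiday, so no roll-forward applies.

Mar 15, 2019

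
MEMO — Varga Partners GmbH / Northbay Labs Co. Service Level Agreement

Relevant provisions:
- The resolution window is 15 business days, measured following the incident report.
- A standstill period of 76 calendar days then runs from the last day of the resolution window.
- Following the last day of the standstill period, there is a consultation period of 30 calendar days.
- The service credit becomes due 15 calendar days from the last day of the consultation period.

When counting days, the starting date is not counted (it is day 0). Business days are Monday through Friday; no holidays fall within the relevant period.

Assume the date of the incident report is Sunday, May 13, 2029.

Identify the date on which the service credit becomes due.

September 30, 2029

From Sunday, May 13, 2029, 15 business days (May 14, May 15, May 16, May 17, …, May 30, May 31, Jun 1, skipping weekends) brings us to Friday, June 1, 2029, which is the last day of the resolution window.
The last day of the standstill period: 76 calendar days after June 1, 2029 is August 16, 2029.
The last day of the consultation period: August 16, 2029 + 30 days = September 15, 2029.
The date on which the service credit becomes due: 15 calendar days after September 15, 2029 is September 30, 2029.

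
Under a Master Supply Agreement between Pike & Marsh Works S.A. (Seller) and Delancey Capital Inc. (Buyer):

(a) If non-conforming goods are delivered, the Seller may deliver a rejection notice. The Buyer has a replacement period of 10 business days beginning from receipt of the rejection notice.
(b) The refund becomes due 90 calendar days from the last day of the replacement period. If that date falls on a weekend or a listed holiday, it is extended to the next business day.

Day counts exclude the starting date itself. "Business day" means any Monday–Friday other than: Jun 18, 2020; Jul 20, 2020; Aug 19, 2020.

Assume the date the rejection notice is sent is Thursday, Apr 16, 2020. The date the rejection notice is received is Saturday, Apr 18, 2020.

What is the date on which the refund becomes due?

Jul 30, 2020

From Saturday, Apr 18, 2020, 10 business days (Apr 20, Apr 21, Apr 22, Apr 23, Apr 24, Apr 27, Apr 28, Apr 29, Apr 30, May 1, skipping weekends) brings us to Friday, May 1, 2020, which is the last day of the replacement period.
The date on which the refund becomes due: May 1, 2020 + 90 days = Jul 30, 2020. Jul 30, 2020 is a Thursday and is not a listed holiday, so no roll-forward applies.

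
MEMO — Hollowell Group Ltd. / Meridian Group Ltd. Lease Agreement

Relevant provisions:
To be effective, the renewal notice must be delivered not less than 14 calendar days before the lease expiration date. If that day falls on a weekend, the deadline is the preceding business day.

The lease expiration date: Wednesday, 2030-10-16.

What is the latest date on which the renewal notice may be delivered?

2030-10-02

2030-10-16 minus 14 days is 2030-10-02. That is a Wednesday, so no adjustment is needed.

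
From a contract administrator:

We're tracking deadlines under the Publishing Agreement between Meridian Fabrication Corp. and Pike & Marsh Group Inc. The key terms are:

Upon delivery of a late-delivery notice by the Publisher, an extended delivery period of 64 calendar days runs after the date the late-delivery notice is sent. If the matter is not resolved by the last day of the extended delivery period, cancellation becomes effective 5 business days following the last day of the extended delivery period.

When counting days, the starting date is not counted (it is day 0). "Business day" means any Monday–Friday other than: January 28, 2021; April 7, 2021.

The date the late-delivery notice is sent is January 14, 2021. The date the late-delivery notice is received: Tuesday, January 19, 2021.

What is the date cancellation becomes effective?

March 26, 2021

Adding 64 calendar days to January 14, 2021 gives March 19, 2021, which is the last day of the extended delivery period.
The date cancellation becomes effective: 5 business days after Friday, March 19, 2021, skipping weekends — Mar 22, Mar 23, Mar 24, Mar 25, Mar 26 — lands on Friday, March 26, 2021.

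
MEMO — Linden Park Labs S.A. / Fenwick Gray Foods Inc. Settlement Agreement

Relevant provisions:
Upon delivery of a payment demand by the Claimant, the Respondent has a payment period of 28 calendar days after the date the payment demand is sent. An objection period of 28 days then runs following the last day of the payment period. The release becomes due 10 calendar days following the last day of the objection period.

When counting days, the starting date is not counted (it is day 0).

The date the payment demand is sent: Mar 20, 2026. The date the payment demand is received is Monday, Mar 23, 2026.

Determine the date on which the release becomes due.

The last day of the payment period: Mar 20, 2026 + 28 days = Apr 17, 2026.
The last day of the objection period: 28 calendar days after Apr 17, 2026 is May 15, 2026.
Adding 10 calendar days to May 15, 2026 gives May 25, 2026, which is the date on which the release becomes due.

May 25, 2026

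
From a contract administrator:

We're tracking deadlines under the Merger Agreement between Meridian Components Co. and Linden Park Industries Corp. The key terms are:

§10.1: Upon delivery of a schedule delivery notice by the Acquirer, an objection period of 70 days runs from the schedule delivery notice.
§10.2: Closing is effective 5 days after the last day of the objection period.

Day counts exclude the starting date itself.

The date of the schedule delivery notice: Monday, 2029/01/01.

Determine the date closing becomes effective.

2029/03/17

The last day of the objection period: 2029/01/01 + 70 days = 2029/03/12.
The date closing becomes effective: 2029/03/12 + 5 days = 2029/03/17.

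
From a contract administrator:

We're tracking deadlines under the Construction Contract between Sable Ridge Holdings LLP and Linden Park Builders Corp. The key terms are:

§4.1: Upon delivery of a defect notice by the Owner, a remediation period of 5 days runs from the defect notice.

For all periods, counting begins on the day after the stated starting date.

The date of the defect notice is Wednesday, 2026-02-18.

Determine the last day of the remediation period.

2026-02-23

The last day of the remediation period: 2026-02-18 + 5 days = 2026-02-23.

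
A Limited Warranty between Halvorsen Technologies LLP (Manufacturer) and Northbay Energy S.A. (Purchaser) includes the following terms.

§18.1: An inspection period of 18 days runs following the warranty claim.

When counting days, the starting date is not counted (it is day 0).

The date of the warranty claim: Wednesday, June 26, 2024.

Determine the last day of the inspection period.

July 14, 2024

The last day of the inspection period: June 26, 2024 + 18 days = July 14, 2024.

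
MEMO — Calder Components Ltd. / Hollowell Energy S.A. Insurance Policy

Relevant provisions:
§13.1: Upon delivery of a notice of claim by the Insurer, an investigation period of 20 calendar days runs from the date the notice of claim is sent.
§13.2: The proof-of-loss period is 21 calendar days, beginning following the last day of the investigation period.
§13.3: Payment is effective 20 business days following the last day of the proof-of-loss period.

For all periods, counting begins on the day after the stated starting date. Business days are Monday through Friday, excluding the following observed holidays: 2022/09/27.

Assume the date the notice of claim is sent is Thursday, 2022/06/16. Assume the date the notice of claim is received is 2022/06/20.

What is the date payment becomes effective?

Adding 20 calendar days to 2022/06/16 gives 2022/07/06, which is the last day of the investigation period.
The last day of the proof-of-loss period: 2022/07/06 + 21 days = 2022/07/27.
The date payment becomes effective: 20 business days after Wednesday, 2022/07/27, skipping weekends — Jul 28, Jul 29, Aug 1, Aug 2, …, Aug 22, Aug 23, Aug 24 — lands on Wednesday, 2022/08/24.

2022/08/24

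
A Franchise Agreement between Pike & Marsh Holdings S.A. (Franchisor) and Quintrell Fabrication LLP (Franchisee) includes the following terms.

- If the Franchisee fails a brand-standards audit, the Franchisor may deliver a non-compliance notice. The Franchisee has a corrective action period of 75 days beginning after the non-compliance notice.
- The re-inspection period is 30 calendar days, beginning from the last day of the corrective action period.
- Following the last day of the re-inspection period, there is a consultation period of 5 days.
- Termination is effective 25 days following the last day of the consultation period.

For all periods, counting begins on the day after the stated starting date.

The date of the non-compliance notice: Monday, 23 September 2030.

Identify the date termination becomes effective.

The last day of the corrective action period: 75 calendar days after 23 September 2030 is 7 December 2030.
The last day of the re-inspection period: 7 December 2030 + 30 days = 6 January 2031.
The last day of the consultation period: 5 calendar days after 6 January 2031 is 11 January 2031.
Adding 25 calendar days to 11 January 2031 gives 5 February 2031, which is the date termination becomes effective.

5 February 2031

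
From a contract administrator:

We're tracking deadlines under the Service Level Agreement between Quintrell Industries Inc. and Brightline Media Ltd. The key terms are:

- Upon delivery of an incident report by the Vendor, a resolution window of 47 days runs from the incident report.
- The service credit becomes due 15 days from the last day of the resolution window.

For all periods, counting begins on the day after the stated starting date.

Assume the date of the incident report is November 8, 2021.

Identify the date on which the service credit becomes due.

January 9, 2022

Adding 47 calendar days to November 8, 2021 gives December 25, 2021, which is the last day of the resolution window.
The date on which the service credit becomes due: 15 calendar days after December 25, 2021 is January 9, 2022.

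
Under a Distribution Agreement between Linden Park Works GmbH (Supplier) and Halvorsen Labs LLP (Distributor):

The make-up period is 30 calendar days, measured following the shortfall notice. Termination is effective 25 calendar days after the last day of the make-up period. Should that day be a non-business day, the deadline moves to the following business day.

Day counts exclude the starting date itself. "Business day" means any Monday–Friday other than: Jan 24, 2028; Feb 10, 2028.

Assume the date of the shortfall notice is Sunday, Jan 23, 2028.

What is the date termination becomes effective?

Mar 20, 2028

The last day of the make-up period: Jan 23, 2028 + 30 days = Feb 22, 2028.
The date termination becomes effective: 25 calendar days after Feb 22, 2028 is Mar 18, 2028. That falls on a Saturday, so it rolls to the next business day, Monday, Mar 20, 2028.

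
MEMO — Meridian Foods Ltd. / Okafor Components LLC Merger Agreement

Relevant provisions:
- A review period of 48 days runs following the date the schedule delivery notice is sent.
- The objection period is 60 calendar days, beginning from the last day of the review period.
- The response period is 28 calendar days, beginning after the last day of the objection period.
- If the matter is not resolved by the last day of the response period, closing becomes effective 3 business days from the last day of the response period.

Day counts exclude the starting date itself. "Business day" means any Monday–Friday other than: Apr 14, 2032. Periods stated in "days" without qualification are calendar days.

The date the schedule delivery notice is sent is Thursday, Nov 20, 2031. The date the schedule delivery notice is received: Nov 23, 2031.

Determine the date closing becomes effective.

The last day of the review period: Nov 20, 2031 + 48 days = Jan 7, 2032.
The last day of the objection period: Jan 7, 2032 + 60 days = Mar 7, 2032.
The last day of the response period: 28 calendar days after Mar 7, 2032 is Apr 4, 2032.
The date closing becomes effective: 3 business days after Sunday, Apr 4, 2032, skipping weekends — Apr 5, Apr 6, Apr 7 — lands on Wednesday, Apr 7, 2032.

Apr 7, 2032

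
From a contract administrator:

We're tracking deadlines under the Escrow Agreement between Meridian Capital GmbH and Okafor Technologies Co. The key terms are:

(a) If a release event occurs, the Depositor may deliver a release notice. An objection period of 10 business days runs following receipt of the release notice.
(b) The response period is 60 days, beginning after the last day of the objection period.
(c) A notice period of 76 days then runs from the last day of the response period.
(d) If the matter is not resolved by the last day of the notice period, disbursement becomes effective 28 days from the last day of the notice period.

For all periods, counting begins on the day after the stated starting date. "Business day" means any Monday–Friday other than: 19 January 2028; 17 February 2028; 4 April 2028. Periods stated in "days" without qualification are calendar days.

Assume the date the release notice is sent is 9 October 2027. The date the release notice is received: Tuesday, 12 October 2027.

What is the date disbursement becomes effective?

From Tuesday, 12 October 2027, 10 business days (Oct 13, Oct 14, Oct 15, Oct 18, Oct 19, Oct 20, Oct 21, Oct 22, Oct 25, Oct 26, skipping weekends) brings us to Tuesday, 26 October 2027, which is the last day of the objection period.
Adding 60 calendar days to 26 October 2027 gives 25 December 2027, which is the last day of the response period.
The last day of the notice period: 76 calendar days after 25 December 2027 is 10 March 2028.
Adding 28 calendar days to 10 March 2028 gives 7 April 2028, which is the date disbursement becomes effective.

7 April 2028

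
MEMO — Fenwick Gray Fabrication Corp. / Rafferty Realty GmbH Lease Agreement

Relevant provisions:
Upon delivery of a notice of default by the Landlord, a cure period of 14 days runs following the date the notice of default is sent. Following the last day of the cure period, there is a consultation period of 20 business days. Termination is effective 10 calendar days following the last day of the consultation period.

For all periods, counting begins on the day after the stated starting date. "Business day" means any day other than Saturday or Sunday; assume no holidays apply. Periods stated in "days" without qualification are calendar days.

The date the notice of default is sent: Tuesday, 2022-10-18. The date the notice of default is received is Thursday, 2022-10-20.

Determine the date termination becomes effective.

Adding 14 calendar days to 2022-10-18 gives 2022-11-01, which is the last day of the cure period.
The last day of the consultation period: counting 20 business days from Tuesday, 2022-11-01 (Nov 2, Nov 3, Nov 4, Nov 7, …, Nov 25, Nov 28, Nov 29, skipping weekends) reaches Tuesday, 2022-11-29.
Adding 10 calendar days to 2022-11-29 gives 2022-12-09, which is the date termination becomes effective.

2022-12-09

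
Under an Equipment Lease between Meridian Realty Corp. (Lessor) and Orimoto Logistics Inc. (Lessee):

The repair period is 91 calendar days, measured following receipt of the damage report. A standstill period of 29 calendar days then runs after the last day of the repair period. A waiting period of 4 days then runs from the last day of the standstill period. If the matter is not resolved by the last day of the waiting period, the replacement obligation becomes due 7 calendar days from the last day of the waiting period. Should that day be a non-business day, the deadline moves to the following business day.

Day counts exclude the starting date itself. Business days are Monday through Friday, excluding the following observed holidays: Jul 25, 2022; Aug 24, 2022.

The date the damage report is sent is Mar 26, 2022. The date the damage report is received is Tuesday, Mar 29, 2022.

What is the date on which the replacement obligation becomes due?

The last day of the repair period: 91 calendar days after Mar 29, 2022 is Jun 28, 2022.
The last day of the standstill period: 29 calendar days after Jun 28, 2022 is Jul 27, 2022.
Adding 4 calendar days to Jul 27, 2022 gives Jul 31, 2022, which is the last day of the waiting period.
The date on which the replacement obligation becomes due: 7 calendar days after Jul 31, 2022 is Aug 7, 2022. That falls on a Sunday, so it rolls to the next business day, Monday, Aug 8, 2022.

Aug 8, 2022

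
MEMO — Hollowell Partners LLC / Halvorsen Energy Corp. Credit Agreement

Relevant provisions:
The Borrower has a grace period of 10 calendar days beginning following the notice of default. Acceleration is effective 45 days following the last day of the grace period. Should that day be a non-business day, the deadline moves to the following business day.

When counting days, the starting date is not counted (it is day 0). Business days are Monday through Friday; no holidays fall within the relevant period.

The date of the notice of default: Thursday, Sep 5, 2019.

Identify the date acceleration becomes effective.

Oct 30, 2019

Adding 10 calendar days to Sep 5, 2019 gives Sep 15, 2019, which is the last day of the grace period.
The date acceleration becomes effective: Sep 15, 2019 + 45 days = Oct 30, 2019. Oct 30, 2019 is a Wednesday, so no roll-forward applies.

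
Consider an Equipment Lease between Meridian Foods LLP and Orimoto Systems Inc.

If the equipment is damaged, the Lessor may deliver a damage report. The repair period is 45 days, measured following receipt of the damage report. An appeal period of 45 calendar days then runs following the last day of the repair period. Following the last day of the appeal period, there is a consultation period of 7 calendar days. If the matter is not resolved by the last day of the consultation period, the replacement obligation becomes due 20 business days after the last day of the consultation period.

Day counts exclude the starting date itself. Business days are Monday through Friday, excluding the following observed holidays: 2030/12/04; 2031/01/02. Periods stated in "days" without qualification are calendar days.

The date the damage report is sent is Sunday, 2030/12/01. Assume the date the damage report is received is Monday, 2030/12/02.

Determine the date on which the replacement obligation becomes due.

Adding 45 calendar days to 2030/12/02 gives 2031/01/16, which is the last day of the repair period.
The last day of the appeal period: 2031/01/16 + 45 days = 2031/03/02.
The last day of the consultation period: 2031/03/02 + 7 days = 2031/03/09.
From Sunday, 2031/03/09, 20 business days (Mar 10, Mar 11, Mar 12, Mar 13, …, Apr 2, Apr 3, Apr 4, skipping weekends) brings us to Friday, 2031/04/04, which is the date on which the replacement obligation becomes due.

2031/04/04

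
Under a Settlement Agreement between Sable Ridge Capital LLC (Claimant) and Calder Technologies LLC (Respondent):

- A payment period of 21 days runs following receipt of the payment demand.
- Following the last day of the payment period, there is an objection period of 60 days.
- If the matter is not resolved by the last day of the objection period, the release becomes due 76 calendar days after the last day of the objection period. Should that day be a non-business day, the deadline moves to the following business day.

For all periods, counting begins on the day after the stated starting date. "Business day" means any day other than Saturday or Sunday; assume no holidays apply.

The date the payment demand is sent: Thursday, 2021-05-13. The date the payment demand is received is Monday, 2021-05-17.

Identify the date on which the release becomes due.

2021-10-21

The last day of the payment period: 2021-05-17 + 21 days = 2021-06-07.
The last day of the objection period: 2021-06-07 + 60 days = 2021-08-06.
Adding 76 calendar days to 2021-08-06 gives 2021-10-21, which is the date on which the release becomes due. 2021-10-21 is a Thursday, so no roll-forward applies.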